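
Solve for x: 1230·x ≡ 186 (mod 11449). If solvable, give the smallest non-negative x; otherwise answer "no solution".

First find gcd(1230, 11449):
11449 = 9×1230 + 379
1230 = 3×379 + 93
379 = 4×93 + 7
93 = 13×7 + 2
7 = 3×2 + 1
2 = 2×1 + 0
gcd = 1, so a unique solution mod 11449 exists.
Back-substitute for the Bézout coefficients:
1 = 7 − 3·2
1 = −3·93 + 40·7
1 = 40·379 − 163·93
1 = −163·1230 + 529·379
1 = 529·11449 − 4924·1230
So 1230·(-4924) ≡ 1 (mod 11449), giving 1230⁻¹ ≡ 6525.
x ≡ 1230⁻¹·186 ≡ 6525·186 ≡ 56 (mod 11449).

56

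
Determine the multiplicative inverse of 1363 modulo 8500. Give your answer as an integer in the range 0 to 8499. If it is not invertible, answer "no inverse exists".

1927

Run Euclid on (8500, 1363):
8500 = 6·1363 + 322
1363 = 4·322 + 75
322 = 4·75 + 22
75 = 3·22 + 9
22 = 2·9 + 4
9 = 2·4 + 1
4 = 4·1 + 0
gcd = 1, so the inverse exists. Back-substitute:
1 = 9 − 2·4
1 = −2·22 + 5·9
1 = 5·75 − 17·22
1 = −17·322 + 73·75
1 = 73·1363 − 309·322
1 = −309·8500 + 1927·1363
So 1363·1927 ≡ 1 (mod 8500).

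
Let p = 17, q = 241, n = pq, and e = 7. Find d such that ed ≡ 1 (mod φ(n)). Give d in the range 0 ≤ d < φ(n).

φ(n) = (p−1)(q−1) = 16·240 = 3840.
Need d with 7·d ≡ 1 (mod 3840). Apply the extended Euclidean algorithm:
3840 = 548×7 + 4
7 = 1×4 + 3
4 = 1×3 + 1
3 = 3×1 + 0
Back-substitute:
1 = 4 − 3
1 = −7 + 2·4
1 = 2·3840 − 1097·7
So 7·(-1097) ≡ 1 (mod 3840), hence d ≡ -1097 ≡ 2743 (mod 3840).

2743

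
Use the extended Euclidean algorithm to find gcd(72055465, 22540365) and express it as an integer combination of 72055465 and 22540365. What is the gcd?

Repeated division:
72055465 = 3*22540365 + 4434370
22540365 = 5*4434370 + 368515
4434370 = 12*368515 + 12190
368515 = 30*12190 + 2815
12190 = 4*2815 + 930
2815 = 3*930 + 25
930 = 37*25 + 5
25 = 5*5 + 0
gcd(72055465, 22540365) = 5.
Working backward:
5 = 930 − 37·25
5 = −37·2815 + 112·930
5 = 112·12190 − 485·2815
5 = −485·368515 + 14662·12190
5 = 14662·4434370 − 176429·368515
5 = −176429·22540365 + 896807·4434370
5 = 896807·72055465 − 2866850·22540365
So 5 = (896807)·72055465 + (-2866850)·22540365.

5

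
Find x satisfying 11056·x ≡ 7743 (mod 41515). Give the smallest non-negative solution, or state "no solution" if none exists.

First find gcd(11056, 41515):
41515 = 3*11056 + 8347
11056 = 1*8347 + 2709
8347 = 3*2709 + 220
2709 = 12*220 + 69
220 = 3*69 + 13
69 = 5*13 + 4
13 = 3*4 + 1
4 = 4*1 + 0
gcd = 1, so a unique solution mod 41515 exists.
Back-substitute for the Bézout coefficients:
1 = 13 − 3·4
1 = −3·69 + 16·13
1 = 16·220 − 51·69
1 = −51·2709 + 628·220
1 = 628·8347 − 1935·2709
1 = −1935·11056 + 2563·8347
1 = 2563·41515 − 9624·11056
So 11056·(-9624) ≡ 1 (mod 41515), giving 11056⁻¹ ≡ 31891.
x ≡ 11056⁻¹·7743 ≡ 31891·7743 ≡ 793 (mod 41515).

793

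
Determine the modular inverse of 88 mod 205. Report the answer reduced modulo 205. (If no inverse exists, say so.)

7

Apply the Euclidean algorithm to 205 and 88:
205 = 2·88 + 29
88 = 3·29 + 1
29 = 29·1 + 0
gcd = 1, so the inverse exists. Back-substitute:
1 = 88 − 3·29
1 = −3·205 + 7·88
So 88·7 ≡ 1 (mod 205).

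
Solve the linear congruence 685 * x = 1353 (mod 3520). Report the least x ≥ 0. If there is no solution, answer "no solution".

no solution

gcd(685, 3520):
3520 = 5×685 + 95
685 = 7×95 + 20
95 = 4×20 + 15
20 = 1×15 + 5
15 = 3×5 + 0
gcd = 5, but 5 ∤ 1353, so the congruence has no solution.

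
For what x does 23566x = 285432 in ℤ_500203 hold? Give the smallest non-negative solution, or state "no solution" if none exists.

First find gcd(23566, 500203):
500203 = 21·23566 + 5317
23566 = 4·5317 + 2298
5317 = 2·2298 + 721
2298 = 3·721 + 135
721 = 5·135 + 46
135 = 2·46 + 43
46 = 1·43 + 3
43 = 14·3 + 1
3 = 3·1 + 0
gcd = 1, so a unique solution mod 500203 exists.
Back-substitute for the Bézout coefficients:
1 = 43 − 14·3
1 = −14·46 + 15·43
1 = 15·135 − 44·46
1 = −44·721 + 235·135
1 = 235·2298 − 749·721
1 = −749·5317 + 1733·2298
1 = 1733·23566 − 7681·5317
1 = −7681·500203 + 163034·23566
So 23566·(163034) ≡ 1 (mod 500203), giving 23566⁻¹ ≡ 163034.
x ≡ 23566⁻¹·285432 ≡ 163034·285432 ≡ 235192 (mod 500203).

235192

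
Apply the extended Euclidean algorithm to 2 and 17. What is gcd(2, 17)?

Repeated division:
17 = 8×2 + 1
2 = 2×1 + 0
gcd(2, 17) = 1.
Back-substituting:
1 = 17 − 8·2
So 1 = (1)·17 + (-8)·2.

1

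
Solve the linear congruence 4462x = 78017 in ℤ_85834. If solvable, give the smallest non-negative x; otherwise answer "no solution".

no solution

gcd(4462, 85834):
85834 = 19*4462 + 1056
4462 = 4*1056 + 238
1056 = 4*238 + 104
238 = 2*104 + 30
104 = 3*30 + 14
30 = 2*14 + 2
14 = 7*2 + 0
gcd = 2, but 2 ∤ 78017, so the congruence has no solution.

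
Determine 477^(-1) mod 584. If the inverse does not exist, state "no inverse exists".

Run Euclid on (584, 477):
584 = 1*477 + 107
477 = 4*107 + 49
107 = 2*49 + 9
49 = 5*9 + 4
9 = 2*4 + 1
4 = 4*1 + 0
Since gcd(477, 584) = 1, back-substitute to write 1 as a combination:
1 = 9 − 2·4
1 = −2·49 + 11·9
1 = 11·107 − 24·49
1 = −24·477 + 107·107
1 = 107·584 − 131·477
Hence 477⁻¹ ≡ -131 ≡ 453 (mod 584).

453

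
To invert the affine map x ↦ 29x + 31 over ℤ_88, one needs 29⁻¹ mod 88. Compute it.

gcd(88, 29) by repeated division:
88 = 3·29 + 1
29 = 29·1 + 0
The gcd is 1. Working backward:
1 = 88 − 3·29
So 29·(-3) ≡ 1 (mod 88), and -3 ≡ 85 (mod 88).

85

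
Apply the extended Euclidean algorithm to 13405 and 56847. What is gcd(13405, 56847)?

Apply Euclid's algorithm to 56847 and 13405:
56847 = 4·13405 + 3227
13405 = 4·3227 + 497
3227 = 6·497 + 245
497 = 2·245 + 7
245 = 35·7 + 0
gcd(13405, 56847) = 7.
Express as a combination:
7 = 497 − 2·245
7 = −2·3227 + 13·497
7 = 13·13405 − 54·3227
7 = −54·56847 + 229·13405
So 7 = (-54)·56847 + (229)·13405.

7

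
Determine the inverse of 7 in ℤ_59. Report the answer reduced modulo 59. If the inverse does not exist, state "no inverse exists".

17

Extended Euclidean algorithm:
59 = 8×7 + 3
7 = 2×3 + 1
3 = 3×1 + 0
The gcd is 1. Working backward:
1 = 7 − 2·3
1 = −2·59 + 17·7
So 7·17 ≡ 1 (mod 59).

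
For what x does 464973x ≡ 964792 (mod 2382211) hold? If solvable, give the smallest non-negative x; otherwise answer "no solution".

1499048

First find gcd(464973, 2382211):
2382211 = 5·464973 + 57346
464973 = 8·57346 + 6205
57346 = 9·6205 + 1501
6205 = 4·1501 + 201
1501 = 7·201 + 94
201 = 2·94 + 13
94 = 7·13 + 3
13 = 4·3 + 1
3 = 3·1 + 0
gcd = 1, so a unique solution mod 2382211 exists.
Back-substitute for the Bézout coefficients:
1 = 13 − 4·3
1 = −4·94 + 29·13
1 = 29·201 − 62·94
1 = −62·1501 + 463·201
1 = 463·6205 − 1914·1501
1 = −1914·57346 + 17689·6205
1 = 17689·464973 − 143426·57346
1 = −143426·2382211 + 734819·464973
So 464973·(734819) ≡ 1 (mod 2382211), giving 464973⁻¹ ≡ 734819.
x ≡ 464973⁻¹·964792 ≡ 734819·964792 ≡ 1499048 (mod 2382211).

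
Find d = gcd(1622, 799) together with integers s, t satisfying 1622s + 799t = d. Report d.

1

Apply Euclid's algorithm to 1622 and 799:
1622 = 2·799 + 24
799 = 33·24 + 7
24 = 3·7 + 3
7 = 2·3 + 1
3 = 3·1 + 0
gcd(1622, 799) = 1.
Working backward:
1 = 7 − 2·3
1 = −2·24 + 7·7
1 = 7·799 − 233·24
1 = −233·1622 + 473·799
So 1 = (-233)·1622 + (473)·799.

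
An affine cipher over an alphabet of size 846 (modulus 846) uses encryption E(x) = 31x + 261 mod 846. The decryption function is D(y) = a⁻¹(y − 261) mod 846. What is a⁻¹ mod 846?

655

gcd(846, 31) by repeated division:
846 = 27×31 + 9
31 = 3×9 + 4
9 = 2×4 + 1
4 = 4×1 + 0
Since gcd(31, 846) = 1, back-substitute to write 1 as a combination:
1 = 9 − 2·4
1 = −2·31 + 7·9
1 = 7·846 − 191·31
So 31·(-191) ≡ 1 (mod 846), and -191 ≡ 655 (mod 846).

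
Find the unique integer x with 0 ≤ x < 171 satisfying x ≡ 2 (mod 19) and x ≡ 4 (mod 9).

Write x = 2 + 19·k. Then 19·k ≡ 4 − 2 ≡ 2 (mod 9).
Need 19⁻¹ mod 9. Extended Euclid on (9, 1):
9 = 9×1 + 0
19⁻¹ ≡ 1 (mod 9), so k ≡ 1·2 ≡ 2 (mod 9).
x = 2 + 19·2 = 40.

40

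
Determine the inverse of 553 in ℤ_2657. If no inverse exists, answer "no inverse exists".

Run Euclid on (2657, 553):
2657 = 4×553 + 445
553 = 1×445 + 108
445 = 4×108 + 13
108 = 8×13 + 4
13 = 3×4 + 1
4 = 4×1 + 0
Since gcd(553, 2657) = 1, back-substitute to write 1 as a combination:
1 = 13 − 3·4
1 = −3·108 + 25·13
1 = 25·445 − 103·108
1 = −103·553 + 128·445
1 = 128·2657 − 615·553
So 553·(-615) ≡ 1 (mod 2657), and -615 ≡ 2042 (mod 2657).

2042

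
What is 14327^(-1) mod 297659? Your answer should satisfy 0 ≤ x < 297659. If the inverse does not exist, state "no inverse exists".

288102

Apply the Euclidean algorithm to 297659 and 14327:
297659 = 20×14327 + 11119
14327 = 1×11119 + 3208
11119 = 3×3208 + 1495
3208 = 2×1495 + 218
1495 = 6×218 + 187
218 = 1×187 + 31
187 = 6×31 + 1
31 = 31×1 + 0
Since gcd(14327, 297659) = 1, back-substitute to write 1 as a combination:
1 = 187 − 6·31
1 = −6·218 + 7·187
1 = 7·1495 − 48·218
1 = −48·3208 + 103·1495
1 = 103·11119 − 357·3208
1 = −357·14327 + 460·11119
1 = 460·297659 − 9557·14327
Hence 14327⁻¹ ≡ -9557 ≡ 288102 (mod 297659).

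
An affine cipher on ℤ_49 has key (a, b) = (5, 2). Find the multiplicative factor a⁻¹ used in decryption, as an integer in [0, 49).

Extended Euclidean algorithm:
49 = 9×5 + 4
5 = 1×4 + 1
4 = 4×1 + 0
The gcd is 1. Working backward:
1 = 5 − 4
1 = −49 + 10·5
So 5·10 ≡ 1 (mod 49).

10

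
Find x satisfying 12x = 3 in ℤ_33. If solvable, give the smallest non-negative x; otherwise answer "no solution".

First find gcd(12, 33):
33 = 2·12 + 9
12 = 1·9 + 3
9 = 3·3 + 0
gcd = 3 and 3 | 3, so solutions exist. Divide through by 3: 4x ≡ 1 (mod 11).
Now find 4⁻¹ mod 11:
11 = 2×4 + 3
4 = 1×3 + 1
3 = 3×1 + 0
Back-substitute:
1 = 4 − 3
1 = −11 + 3·4
So 4⁻¹ ≡ 3 (mod 11).
Then x ≡ 3·1 ≡ 3 (mod 11); the smallest non-negative solution is x = 3.

3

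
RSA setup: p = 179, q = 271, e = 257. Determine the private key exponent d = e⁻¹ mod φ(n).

φ(n) = (p−1)(q−1) = 178·270 = 48060.
Need d with 257·d ≡ 1 (mod 48060). Apply the extended Euclidean algorithm:
48060 = 187*257 + 1
257 = 257*1 + 0
Back-substitute:
1 = 48060 − 187·257
So 257·(-187) ≡ 1 (mod 48060), hence d ≡ -187 ≡ 47873 (mod 48060).

47873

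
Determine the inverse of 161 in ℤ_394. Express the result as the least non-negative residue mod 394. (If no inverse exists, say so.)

93

Apply the Euclidean algorithm to 394 and 161:
394 = 2*161 + 72
161 = 2*72 + 17
72 = 4*17 + 4
17 = 4*4 + 1
4 = 4*1 + 0
gcd = 1, so the inverse exists. Back-substitute:
1 = 17 − 4·4
1 = −4·72 + 17·17
1 = 17·161 − 38·72
1 = −38·394 + 93·161
So 161·93 ≡ 1 (mod 394).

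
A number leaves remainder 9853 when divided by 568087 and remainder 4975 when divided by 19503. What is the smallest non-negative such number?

Write x = 9853 + 568087·k. Then 568087·k ≡ 4975 − 9853 ≡ 14625 (mod 19503).
Need 568087⁻¹ mod 19503. Extended Euclid on (19503, 2500):
19503 = 7*2500 + 2003
2500 = 1*2003 + 497
2003 = 4*497 + 15
497 = 33*15 + 2
15 = 7*2 + 1
2 = 2*1 + 0
Back-substitute:
1 = 15 − 7·2
1 = −7·497 + 232·15
1 = 232·2003 − 935·497
1 = −935·2500 + 1167·2003
1 = 1167·19503 − 9104·2500
568087⁻¹ ≡ 10399 (mod 19503), so k ≡ 10399·14625 ≡ 981 (mod 19503).
x = 9853 + 568087·981 = 557303200.

557303200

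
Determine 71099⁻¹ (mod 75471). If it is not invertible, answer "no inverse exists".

Apply the Euclidean algorithm to 75471 and 71099:
75471 = 1·71099 + 4372
71099 = 16·4372 + 1147
4372 = 3·1147 + 931
1147 = 1·931 + 216
931 = 4·216 + 67
216 = 3·67 + 15
67 = 4·15 + 7
15 = 2·7 + 1
7 = 7·1 + 0
Since gcd(71099, 75471) = 1, back-substitute to write 1 as a combination:
1 = 15 − 2·7
1 = −2·67 + 9·15
1 = 9·216 − 29·67
1 = −29·931 + 125·216
1 = 125·1147 − 154·931
1 = −154·4372 + 587·1147
1 = 587·71099 − 9546·4372
1 = −9546·75471 + 10133·71099
So 71099·10133 ≡ 1 (mod 75471).

10133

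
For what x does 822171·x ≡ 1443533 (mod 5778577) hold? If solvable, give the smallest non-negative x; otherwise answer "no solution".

20082

First find gcd(822171, 5778577):
5778577 = 7*822171 + 23380
822171 = 35*23380 + 3871
23380 = 6*3871 + 154
3871 = 25*154 + 21
154 = 7*21 + 7
21 = 3*7 + 0
gcd = 7 and 7 | 1443533, so solutions exist. Divide through by 7: 117453x ≡ 206219 (mod 825511).
Now find 117453⁻¹ mod 825511:
825511 = 7·117453 + 3340
117453 = 35·3340 + 553
3340 = 6·553 + 22
553 = 25·22 + 3
22 = 7·3 + 1
3 = 3·1 + 0
Back-substitute:
1 = 22 − 7·3
1 = −7·553 + 176·22
1 = 176·3340 − 1063·553
1 = −1063·117453 + 37381·3340
1 = 37381·825511 − 262730·117453
So 117453·(-262730) ≡ 1 (mod 825511), i.e. 117453⁻¹ ≡ 562781.
Then x ≡ 562781·206219 ≡ 20082 (mod 825511); the smallest non-negative solution is x = 20082.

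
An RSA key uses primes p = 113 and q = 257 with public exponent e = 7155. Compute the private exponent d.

25915

φ(n) = (p−1)(q−1) = 112·256 = 28672.
Need d with 7155·d ≡ 1 (mod 28672). Apply the extended Euclidean algorithm:
28672 = 4×7155 + 52
7155 = 137×52 + 31
52 = 1×31 + 21
31 = 1×21 + 10
21 = 2×10 + 1
10 = 10×1 + 0
Back-substitute:
1 = 21 − 2·10
1 = −2·31 + 3·21
1 = 3·52 − 5·31
1 = −5·7155 + 688·52
1 = 688·28672 − 2757·7155
So 7155·(-2757) ≡ 1 (mod 28672), hence d ≡ -2757 ≡ 25915 (mod 28672).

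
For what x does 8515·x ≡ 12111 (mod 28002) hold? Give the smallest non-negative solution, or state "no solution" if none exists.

gcd(8515, 28002):
28002 = 3*8515 + 2457
8515 = 3*2457 + 1144
2457 = 2*1144 + 169
1144 = 6*169 + 130
169 = 1*130 + 39
130 = 3*39 + 13
39 = 3*13 + 0
gcd = 13, but 13 ∤ 12111, so the congruence has no solution.

no solution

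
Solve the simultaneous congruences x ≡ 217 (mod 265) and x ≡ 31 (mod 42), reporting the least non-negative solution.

Write x = 217 + 265·k. Then 265·k ≡ 31 − 217 ≡ 24 (mod 42).
Need 265⁻¹ mod 42. Extended Euclid on (42, 13):
42 = 3×13 + 3
13 = 4×3 + 1
3 = 3×1 + 0
Back-substitute:
1 = 13 − 4·3
1 = −4·42 + 13·13
265⁻¹ ≡ 13 (mod 42), so k ≡ 13·24 ≡ 18 (mod 42).
x = 217 + 265·18 = 4987.

4987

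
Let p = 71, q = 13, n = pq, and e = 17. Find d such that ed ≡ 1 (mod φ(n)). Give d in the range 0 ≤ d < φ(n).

593

φ(n) = (p−1)(q−1) = 70·12 = 840.
Need d with 17·d ≡ 1 (mod 840). Apply the extended Euclidean algorithm:
840 = 49*17 + 7
17 = 2*7 + 3
7 = 2*3 + 1
3 = 3*1 + 0
Back-substitute:
1 = 7 − 2·3
1 = −2·17 + 5·7
1 = 5·840 − 247·17
So 17·(-247) ≡ 1 (mod 840), hence d ≡ -247 ≡ 593 (mod 840).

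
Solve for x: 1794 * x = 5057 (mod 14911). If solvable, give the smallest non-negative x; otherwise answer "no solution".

First find gcd(1794, 14911):
14911 = 8×1794 + 559
1794 = 3×559 + 117
559 = 4×117 + 91
117 = 1×91 + 26
91 = 3×26 + 13
26 = 2×13 + 0
gcd = 13 and 13 | 5057, so solutions exist. Divide through by 13: 138x ≡ 389 (mod 1147).
Now find 138⁻¹ mod 1147:
1147 = 8*138 + 43
138 = 3*43 + 9
43 = 4*9 + 7
9 = 1*7 + 2
7 = 3*2 + 1
2 = 2*1 + 0
Back-substitute:
1 = 7 − 3·2
1 = −3·9 + 4·7
1 = 4·43 − 19·9
1 = −19·138 + 61·43
1 = 61·1147 − 507·138
So 138·(-507) ≡ 1 (mod 1147), i.e. 138⁻¹ ≡ 640.
Then x ≡ 640·389 ≡ 61 (mod 1147); the smallest non-negative solution is x = 61.

61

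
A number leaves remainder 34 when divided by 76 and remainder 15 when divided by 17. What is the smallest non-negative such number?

338

Write x = 34 + 76·k. Then 76·k ≡ 15 − 34 ≡ 15 (mod 17).
Need 76⁻¹ mod 17. Extended Euclid on (17, 8):
17 = 2·8 + 1
8 = 8·1 + 0
Back-substitute:
1 = 17 − 2·8
76⁻¹ ≡ 15 (mod 17), so k ≡ 15·15 ≡ 4 (mod 17).
x = 34 + 76·4 = 338.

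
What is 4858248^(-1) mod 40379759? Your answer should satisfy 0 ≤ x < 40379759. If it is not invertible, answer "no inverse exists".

18863458

Extended Euclidean algorithm:
40379759 = 8×4858248 + 1513775
4858248 = 3×1513775 + 316923
1513775 = 4×316923 + 246083
316923 = 1×246083 + 70840
246083 = 3×70840 + 33563
70840 = 2×33563 + 3714
33563 = 9×3714 + 137
3714 = 27×137 + 15
137 = 9×15 + 2
15 = 7×2 + 1
2 = 2×1 + 0
Since gcd(4858248, 40379759) = 1, back-substitute to write 1 as a combination:
1 = 15 − 7·2
1 = −7·137 + 64·15
1 = 64·3714 − 1735·137
1 = −1735·33563 + 15679·3714
1 = 15679·70840 − 33093·33563
1 = −33093·246083 + 114958·70840
1 = 114958·316923 − 148051·246083
1 = −148051·1513775 + 707162·316923
1 = 707162·4858248 − 2269537·1513775
1 = −2269537·40379759 + 18863458·4858248
So 4858248·18863458 ≡ 1 (mod 40379759).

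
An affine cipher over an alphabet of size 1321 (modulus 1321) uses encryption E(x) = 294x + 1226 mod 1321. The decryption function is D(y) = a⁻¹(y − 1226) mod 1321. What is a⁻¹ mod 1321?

993

Extended Euclidean algorithm:
1321 = 4*294 + 145
294 = 2*145 + 4
145 = 36*4 + 1
4 = 4*1 + 0
gcd = 1, so the inverse exists. Back-substitute:
1 = 145 − 36·4
1 = −36·294 + 73·145
1 = 73·1321 − 328·294
So 294·(-328) ≡ 1 (mod 1321), and -328 ≡ 993 (mod 1321).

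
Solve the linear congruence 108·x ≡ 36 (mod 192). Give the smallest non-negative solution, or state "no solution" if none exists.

First find gcd(108, 192):
192 = 1*108 + 84
108 = 1*84 + 24
84 = 3*24 + 12
24 = 2*12 + 0
gcd = 12 and 12 | 36, so solutions exist. Divide through by 12: 9x ≡ 3 (mod 16).
Now find 9⁻¹ mod 16:
16 = 1×9 + 7
9 = 1×7 + 2
7 = 3×2 + 1
2 = 2×1 + 0
Back-substitute:
1 = 7 − 3·2
1 = −3·9 + 4·7
1 = 4·16 − 7·9
So 9·(-7) ≡ 1 (mod 16), i.e. 9⁻¹ ≡ 9.
Then x ≡ 9·3 ≡ 11 (mod 16); the smallest non-negative solution is x = 11.

11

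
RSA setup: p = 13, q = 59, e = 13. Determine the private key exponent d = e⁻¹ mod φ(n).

589

φ(n) = (p−1)(q−1) = 12·58 = 696.
Need d with 13·d ≡ 1 (mod 696). Apply the extended Euclidean algorithm:
696 = 53*13 + 7
13 = 1*7 + 6
7 = 1*6 + 1
6 = 6*1 + 0
Back-substitute:
1 = 7 − 6
1 = −13 + 2·7
1 = 2·696 − 107·13
So 13·(-107) ≡ 1 (mod 696), hence d ≡ -107 ≡ 589 (mod 696).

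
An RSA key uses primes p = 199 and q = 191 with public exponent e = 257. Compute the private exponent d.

φ(n) = (p−1)(q−1) = 198·190 = 37620.
Need d with 257·d ≡ 1 (mod 37620). Apply the extended Euclidean algorithm:
37620 = 146×257 + 98
257 = 2×98 + 61
98 = 1×61 + 37
61 = 1×37 + 24
37 = 1×24 + 13
24 = 1×13 + 11
13 = 1×11 + 2
11 = 5×2 + 1
2 = 2×1 + 0
Back-substitute:
1 = 11 − 5·2
1 = −5·13 + 6·11
1 = 6·24 − 11·13
1 = −11·37 + 17·24
1 = 17·61 − 28·37
1 = −28·98 + 45·61
1 = 45·257 − 118·98
1 = −118·37620 + 17273·257
So 257·17273 ≡ 1 (mod 37620), hence d = 17273.

17273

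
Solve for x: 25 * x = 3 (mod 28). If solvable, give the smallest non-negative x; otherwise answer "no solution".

First find gcd(25, 28):
28 = 1×25 + 3
25 = 8×3 + 1
3 = 3×1 + 0
gcd = 1, so a unique solution mod 28 exists.
Back-substitute for the Bézout coefficients:
1 = 25 − 8·3
1 = −8·28 + 9·25
So 25·(9) ≡ 1 (mod 28), giving 25⁻¹ ≡ 9.
x ≡ 25⁻¹·3 ≡ 9·3 ≡ 27 (mod 28).

27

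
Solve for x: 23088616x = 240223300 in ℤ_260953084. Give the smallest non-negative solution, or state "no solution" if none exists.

2251654

First find gcd(23088616, 260953084):
260953084 = 11·23088616 + 6978308
23088616 = 3·6978308 + 2153692
6978308 = 3·2153692 + 517232
2153692 = 4·517232 + 84764
517232 = 6·84764 + 8648
84764 = 9·8648 + 6932
8648 = 1·6932 + 1716
6932 = 4·1716 + 68
1716 = 25·68 + 16
68 = 4·16 + 4
16 = 4·4 + 0
gcd = 4 and 4 | 240223300, so solutions exist. Divide through by 4: 5772154x ≡ 60055825 (mod 65238271).
Now find 5772154⁻¹ mod 65238271:
65238271 = 11·5772154 + 1744577
5772154 = 3·1744577 + 538423
1744577 = 3·538423 + 129308
538423 = 4·129308 + 21191
129308 = 6·21191 + 2162
21191 = 9·2162 + 1733
2162 = 1·1733 + 429
1733 = 4·429 + 17
429 = 25·17 + 4
17 = 4·4 + 1
4 = 4·1 + 0
Back-substitute:
1 = 17 − 4·4
1 = −4·429 + 101·17
1 = 101·1733 − 408·429
1 = −408·2162 + 509·1733
1 = 509·21191 − 4989·2162
1 = −4989·129308 + 30443·21191
1 = 30443·538423 − 126761·129308
1 = −126761·1744577 + 410726·538423
1 = 410726·5772154 − 1358939·1744577
1 = −1358939·65238271 + 15359055·5772154
So 5772154⁻¹ ≡ 15359055 (mod 65238271).
Then x ≡ 15359055·60055825 ≡ 2251654 (mod 65238271); the smallest non-negative solution is x = 2251654.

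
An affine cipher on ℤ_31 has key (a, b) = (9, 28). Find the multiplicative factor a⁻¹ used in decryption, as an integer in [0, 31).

Extended Euclidean algorithm:
31 = 3*9 + 4
9 = 2*4 + 1
4 = 4*1 + 0
The gcd is 1. Working backward:
1 = 9 − 2·4
1 = −2·31 + 7·9
So 9·7 ≡ 1 (mod 31).

7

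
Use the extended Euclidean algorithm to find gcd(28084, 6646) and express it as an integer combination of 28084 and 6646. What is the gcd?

2

Euclidean algorithm:
28084 = 4·6646 + 1500
6646 = 4·1500 + 646
1500 = 2·646 + 208
646 = 3·208 + 22
208 = 9·22 + 10
22 = 2·10 + 2
10 = 5·2 + 0
gcd(28084, 6646) = 2.
Express as a combination:
2 = 22 − 2·10
2 = −2·208 + 19·22
2 = 19·646 − 59·208
2 = −59·1500 + 137·646
2 = 137·6646 − 607·1500
2 = −607·28084 + 2565·6646
So 2 = (-607)·28084 + (2565)·6646.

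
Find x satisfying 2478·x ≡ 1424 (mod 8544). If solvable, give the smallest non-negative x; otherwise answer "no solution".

gcd(2478, 8544):
8544 = 3·2478 + 1110
2478 = 2·1110 + 258
1110 = 4·258 + 78
258 = 3·78 + 24
78 = 3·24 + 6
24 = 4·6 + 0
gcd = 6, but 6 ∤ 1424, so the congruence has no solution.

no solution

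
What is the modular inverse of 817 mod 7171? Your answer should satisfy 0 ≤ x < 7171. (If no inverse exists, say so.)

5398

Run Euclid on (7171, 817):
7171 = 8·817 + 635
817 = 1·635 + 182
635 = 3·182 + 89
182 = 2·89 + 4
89 = 22·4 + 1
4 = 4·1 + 0
gcd = 1, so the inverse exists. Back-substitute:
1 = 89 − 22·4
1 = −22·182 + 45·89
1 = 45·635 − 157·182
1 = −157·817 + 202·635
1 = 202·7171 − 1773·817
Thus 817·(-1773) ≡ 1 (mod 7171); reducing, -1773 mod 7171 = 5398.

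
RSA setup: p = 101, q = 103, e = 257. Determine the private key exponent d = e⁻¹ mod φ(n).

5993

φ(n) = (p−1)(q−1) = 100·102 = 10200.
Need d with 257·d ≡ 1 (mod 10200). Apply the extended Euclidean algorithm:
10200 = 39*257 + 177
257 = 1*177 + 80
177 = 2*80 + 17
80 = 4*17 + 12
17 = 1*12 + 5
12 = 2*5 + 2
5 = 2*2 + 1
2 = 2*1 + 0
Back-substitute:
1 = 5 − 2·2
1 = −2·12 + 5·5
1 = 5·17 − 7·12
1 = −7·80 + 33·17
1 = 33·177 − 73·80
1 = −73·257 + 106·177
1 = 106·10200 − 4207·257
So 257·(-4207) ≡ 1 (mod 10200), hence d ≡ -4207 ≡ 5993 (mod 10200).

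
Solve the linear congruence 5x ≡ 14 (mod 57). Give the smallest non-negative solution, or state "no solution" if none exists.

37

First find gcd(5, 57):
57 = 11·5 + 2
5 = 2·2 + 1
2 = 2·1 + 0
gcd = 1, so a unique solution mod 57 exists.
Back-substitute for the Bézout coefficients:
1 = 5 − 2·2
1 = −2·57 + 23·5
So 5·(23) ≡ 1 (mod 57), giving 5⁻¹ ≡ 23.
x ≡ 5⁻¹·14 ≡ 23·14 ≡ 37 (mod 57).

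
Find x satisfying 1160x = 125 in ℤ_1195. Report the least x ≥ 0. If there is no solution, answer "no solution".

133

First find gcd(1160, 1195):
1195 = 1×1160 + 35
1160 = 33×35 + 5
35 = 7×5 + 0
gcd = 5 and 5 | 125, so solutions exist. Divide through by 5: 232x ≡ 25 (mod 239).
Now find 232⁻¹ mod 239:
239 = 1*232 + 7
232 = 33*7 + 1
7 = 7*1 + 0
Back-substitute:
1 = 232 − 33·7
1 = −33·239 + 34·232
So 232⁻¹ ≡ 34 (mod 239).
Then x ≡ 34·25 ≡ 133 (mod 239); the smallest non-negative solution is x = 133.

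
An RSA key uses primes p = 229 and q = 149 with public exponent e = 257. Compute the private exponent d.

φ(n) = (p−1)(q−1) = 228·148 = 33744.
Need d with 257·d ≡ 1 (mod 33744). Apply the extended Euclidean algorithm:
33744 = 131×257 + 77
257 = 3×77 + 26
77 = 2×26 + 25
26 = 1×25 + 1
25 = 25×1 + 0
Back-substitute:
1 = 26 − 25
1 = −77 + 3·26
1 = 3·257 − 10·77
1 = −10·33744 + 1313·257
So 257·1313 ≡ 1 (mod 33744), hence d = 1313.

1313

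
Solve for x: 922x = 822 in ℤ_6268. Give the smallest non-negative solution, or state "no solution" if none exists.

1143

First find gcd(922, 6268):
6268 = 6*922 + 736
922 = 1*736 + 186
736 = 3*186 + 178
186 = 1*178 + 8
178 = 22*8 + 2
8 = 4*2 + 0
gcd = 2 and 2 | 822, so solutions exist. Divide through by 2: 461x ≡ 411 (mod 3134).
Now find 461⁻¹ mod 3134:
3134 = 6×461 + 368
461 = 1×368 + 93
368 = 3×93 + 89
93 = 1×89 + 4
89 = 22×4 + 1
4 = 4×1 + 0
Back-substitute:
1 = 89 − 22·4
1 = −22·93 + 23·89
1 = 23·368 − 91·93
1 = −91·461 + 114·368
1 = 114·3134 − 775·461
So 461·(-775) ≡ 1 (mod 3134), i.e. 461⁻¹ ≡ 2359.
Then x ≡ 2359·411 ≡ 1143 (mod 3134); the smallest non-negative solution is x = 1143.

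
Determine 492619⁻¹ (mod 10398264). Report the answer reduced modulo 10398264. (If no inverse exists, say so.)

9134035

gcd(10398264, 492619) by repeated division:
10398264 = 21*492619 + 53265
492619 = 9*53265 + 13234
53265 = 4*13234 + 329
13234 = 40*329 + 74
329 = 4*74 + 33
74 = 2*33 + 8
33 = 4*8 + 1
8 = 8*1 + 0
gcd = 1, so the inverse exists. Back-substitute:
1 = 33 − 4·8
1 = −4·74 + 9·33
1 = 9·329 − 40·74
1 = −40·13234 + 1609·329
1 = 1609·53265 − 6476·13234
1 = −6476·492619 + 59893·53265
1 = 59893·10398264 − 1264229·492619
Hence 492619⁻¹ ≡ -1264229 ≡ 9134035 (mod 10398264).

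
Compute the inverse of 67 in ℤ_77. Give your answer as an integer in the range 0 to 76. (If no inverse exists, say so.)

23

Extended Euclidean algorithm:
77 = 1×67 + 10
67 = 6×10 + 7
10 = 1×7 + 3
7 = 2×3 + 1
3 = 3×1 + 0
gcd = 1, so the inverse exists. Back-substitute:
1 = 7 − 2·3
1 = −2·10 + 3·7
1 = 3·67 − 20·10
1 = −20·77 + 23·67
So 67·23 ≡ 1 (mod 77).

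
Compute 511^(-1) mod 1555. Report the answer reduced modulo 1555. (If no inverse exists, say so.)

Run Euclid on (1555, 511):
1555 = 3*511 + 22
511 = 23*22 + 5
22 = 4*5 + 2
5 = 2*2 + 1
2 = 2*1 + 0
gcd = 1, so the inverse exists. Back-substitute:
1 = 5 − 2·2
1 = −2·22 + 9·5
1 = 9·511 − 209·22
1 = −209·1555 + 636·511
So 511·636 ≡ 1 (mod 1555).

636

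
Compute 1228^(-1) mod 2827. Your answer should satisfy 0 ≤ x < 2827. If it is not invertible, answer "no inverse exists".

gcd(2827, 1228) by repeated division:
2827 = 2·1228 + 371
1228 = 3·371 + 115
371 = 3·115 + 26
115 = 4·26 + 11
26 = 2·11 + 4
11 = 2·4 + 3
4 = 1·3 + 1
3 = 3·1 + 0
Since gcd(1228, 2827) = 1, back-substitute to write 1 as a combination:
1 = 4 − 3
1 = −11 + 3·4
1 = 3·26 − 7·11
1 = −7·115 + 31·26
1 = 31·371 − 100·115
1 = −100·1228 + 331·371
1 = 331·2827 − 762·1228
Hence 1228⁻¹ ≡ -762 ≡ 2065 (mod 2827).

2065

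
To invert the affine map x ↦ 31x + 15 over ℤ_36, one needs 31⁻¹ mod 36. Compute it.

7

Extended Euclidean algorithm:
36 = 1·31 + 5
31 = 6·5 + 1
5 = 5·1 + 0
The gcd is 1. Working backward:
1 = 31 − 6·5
1 = −6·36 + 7·31
So 31·7 ≡ 1 (mod 36).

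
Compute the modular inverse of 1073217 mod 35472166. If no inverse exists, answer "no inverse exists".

5043565

gcd(35472166, 1073217) by repeated division:
35472166 = 33*1073217 + 56005
1073217 = 19*56005 + 9122
56005 = 6*9122 + 1273
9122 = 7*1273 + 211
1273 = 6*211 + 7
211 = 30*7 + 1
7 = 7*1 + 0
gcd = 1, so the inverse exists. Back-substitute:
1 = 211 − 30·7
1 = −30·1273 + 181·211
1 = 181·9122 − 1297·1273
1 = −1297·56005 + 7963·9122
1 = 7963·1073217 − 152594·56005
1 = −152594·35472166 + 5043565·1073217
So 1073217·5043565 ≡ 1 (mod 35472166).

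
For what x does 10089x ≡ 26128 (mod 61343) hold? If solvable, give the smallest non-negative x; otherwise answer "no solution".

First find gcd(10089, 61343):
61343 = 6·10089 + 809
10089 = 12·809 + 381
809 = 2·381 + 47
381 = 8·47 + 5
47 = 9·5 + 2
5 = 2·2 + 1
2 = 2·1 + 0
gcd = 1, so a unique solution mod 61343 exists.
Back-substitute for the Bézout coefficients:
1 = 5 − 2·2
1 = −2·47 + 19·5
1 = 19·381 − 154·47
1 = −154·809 + 327·381
1 = 327·10089 − 4078·809
1 = −4078·61343 + 24795·10089
So 10089·(24795) ≡ 1 (mod 61343), giving 10089⁻¹ ≡ 24795.
x ≡ 10089⁻¹·26128 ≡ 24795·26128 ≡ 337 (mod 61343).

337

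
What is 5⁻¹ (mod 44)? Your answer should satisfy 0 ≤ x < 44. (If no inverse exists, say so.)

9

gcd(44, 5) by repeated division:
44 = 8*5 + 4
5 = 1*4 + 1
4 = 4*1 + 0
Since gcd(5, 44) = 1, back-substitute to write 1 as a combination:
1 = 5 − 4
1 = −44 + 9·5
So 5·9 ≡ 1 (mod 44).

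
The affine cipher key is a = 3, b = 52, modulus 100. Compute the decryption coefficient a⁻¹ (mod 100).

67

gcd(100, 3) by repeated division:
100 = 33*3 + 1
3 = 3*1 + 0
The gcd is 1. Working backward:
1 = 100 − 33·3
Thus 3·(-33) ≡ 1 (mod 100); reducing, -33 mod 100 = 67.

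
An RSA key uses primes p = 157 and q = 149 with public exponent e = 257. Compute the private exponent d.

13745

φ(n) = (p−1)(q−1) = 156·148 = 23088.
Need d with 257·d ≡ 1 (mod 23088). Apply the extended Euclidean algorithm:
23088 = 89*257 + 215
257 = 1*215 + 42
215 = 5*42 + 5
42 = 8*5 + 2
5 = 2*2 + 1
2 = 2*1 + 0
Back-substitute:
1 = 5 − 2·2
1 = −2·42 + 17·5
1 = 17·215 − 87·42
1 = −87·257 + 104·215
1 = 104·23088 − 9343·257
So 257·(-9343) ≡ 1 (mod 23088), hence d ≡ -9343 ≡ 13745 (mod 23088).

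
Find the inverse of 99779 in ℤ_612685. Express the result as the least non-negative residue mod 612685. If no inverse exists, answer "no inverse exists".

105474

Extended Euclidean algorithm:
612685 = 6×99779 + 14011
99779 = 7×14011 + 1702
14011 = 8×1702 + 395
1702 = 4×395 + 122
395 = 3×122 + 29
122 = 4×29 + 6
29 = 4×6 + 5
6 = 1×5 + 1
5 = 5×1 + 0
gcd = 1, so the inverse exists. Back-substitute:
1 = 6 − 5
1 = −29 + 5·6
1 = 5·122 − 21·29
1 = −21·395 + 68·122
1 = 68·1702 − 293·395
1 = −293·14011 + 2412·1702
1 = 2412·99779 − 17177·14011
1 = −17177·612685 + 105474·99779
So 99779·105474 ≡ 1 (mod 612685).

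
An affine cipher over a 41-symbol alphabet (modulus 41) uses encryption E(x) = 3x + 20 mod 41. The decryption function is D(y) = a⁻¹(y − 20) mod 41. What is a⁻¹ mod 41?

14

Extended Euclidean algorithm:
41 = 13·3 + 2
3 = 1·2 + 1
2 = 2·1 + 0
The gcd is 1. Working backward:
1 = 3 − 2
1 = −41 + 14·3
So 3·14 ≡ 1 (mod 41).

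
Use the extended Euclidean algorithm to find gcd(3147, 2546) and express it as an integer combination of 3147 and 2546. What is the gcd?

Euclidean algorithm:
3147 = 1×2546 + 601
2546 = 4×601 + 142
601 = 4×142 + 33
142 = 4×33 + 10
33 = 3×10 + 3
10 = 3×3 + 1
3 = 3×1 + 0
gcd(3147, 2546) = 1.
Back-substituting:
1 = 10 − 3·3
1 = −3·33 + 10·10
1 = 10·142 − 43·33
1 = −43·601 + 182·142
1 = 182·2546 − 771·601
1 = −771·3147 + 953·2546
So 1 = (-771)·3147 + (953)·2546.

1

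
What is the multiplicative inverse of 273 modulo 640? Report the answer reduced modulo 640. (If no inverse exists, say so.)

Run Euclid on (640, 273):
640 = 2×273 + 94
273 = 2×94 + 85
94 = 1×85 + 9
85 = 9×9 + 4
9 = 2×4 + 1
4 = 4×1 + 0
Since gcd(273, 640) = 1, back-substitute to write 1 as a combination:
1 = 9 − 2·4
1 = −2·85 + 19·9
1 = 19·94 − 21·85
1 = −21·273 + 61·94
1 = 61·640 − 143·273
Thus 273·(-143) ≡ 1 (mod 640); reducing, -143 mod 640 = 497.

497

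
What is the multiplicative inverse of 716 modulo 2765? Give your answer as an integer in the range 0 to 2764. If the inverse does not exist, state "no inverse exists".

1201

Extended Euclidean algorithm:
2765 = 3×716 + 617
716 = 1×617 + 99
617 = 6×99 + 23
99 = 4×23 + 7
23 = 3×7 + 2
7 = 3×2 + 1
2 = 2×1 + 0
The gcd is 1. Working backward:
1 = 7 − 3·2
1 = −3·23 + 10·7
1 = 10·99 − 43·23
1 = −43·617 + 268·99
1 = 268·716 − 311·617
1 = −311·2765 + 1201·716
So 716·1201 ≡ 1 (mod 2765).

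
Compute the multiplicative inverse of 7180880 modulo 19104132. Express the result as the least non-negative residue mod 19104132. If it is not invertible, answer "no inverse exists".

no inverse exists

Compute gcd(7180880, 19104132):
19104132 = 2*7180880 + 4742372
7180880 = 1*4742372 + 2438508
4742372 = 1*2438508 + 2303864
2438508 = 1*2303864 + 134644
2303864 = 17*134644 + 14916
134644 = 9*14916 + 400
14916 = 37*400 + 116
400 = 3*116 + 52
116 = 2*52 + 12
52 = 4*12 + 4
12 = 3*4 + 0
gcd(7180880, 19104132) = 4 ≠ 1, so 7180880 has no multiplicative inverse modulo 19104132.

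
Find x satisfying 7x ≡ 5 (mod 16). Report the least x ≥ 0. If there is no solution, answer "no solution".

3

First find gcd(7, 16):
16 = 2·7 + 2
7 = 3·2 + 1
2 = 2·1 + 0
gcd = 1, so a unique solution mod 16 exists.
Back-substitute for the Bézout coefficients:
1 = 7 − 3·2
1 = −3·16 + 7·7
So 7·(7) ≡ 1 (mod 16), giving 7⁻¹ ≡ 7.
x ≡ 7⁻¹·5 ≡ 7·5 ≡ 3 (mod 16).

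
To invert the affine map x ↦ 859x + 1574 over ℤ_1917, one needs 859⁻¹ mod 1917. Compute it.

Extended Euclidean algorithm:
1917 = 2·859 + 199
859 = 4·199 + 63
199 = 3·63 + 10
63 = 6·10 + 3
10 = 3·3 + 1
3 = 3·1 + 0
Since gcd(859, 1917) = 1, back-substitute to write 1 as a combination:
1 = 10 − 3·3
1 = −3·63 + 19·10
1 = 19·199 − 60·63
1 = −60·859 + 259·199
1 = 259·1917 − 578·859
Hence 859⁻¹ ≡ -578 ≡ 1339 (mod 1917).

1339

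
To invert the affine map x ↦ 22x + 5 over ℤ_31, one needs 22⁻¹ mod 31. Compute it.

Extended Euclidean algorithm:
31 = 1×22 + 9
22 = 2×9 + 4
9 = 2×4 + 1
4 = 4×1 + 0
The gcd is 1. Working backward:
1 = 9 − 2·4
1 = −2·22 + 5·9
1 = 5·31 − 7·22
Hence 22⁻¹ ≡ -7 ≡ 24 (mod 31).

24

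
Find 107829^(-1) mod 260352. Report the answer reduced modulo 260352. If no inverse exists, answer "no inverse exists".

no inverse exists

Compute gcd(107829, 260352):
260352 = 2×107829 + 44694
107829 = 2×44694 + 18441
44694 = 2×18441 + 7812
18441 = 2×7812 + 2817
7812 = 2×2817 + 2178
2817 = 1×2178 + 639
2178 = 3×639 + 261
639 = 2×261 + 117
261 = 2×117 + 27
117 = 4×27 + 9
27 = 3×9 + 0
The gcd is 9, not 1, hence no inverse exists.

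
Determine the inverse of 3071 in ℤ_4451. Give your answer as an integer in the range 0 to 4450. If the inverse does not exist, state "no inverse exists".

Extended Euclidean algorithm:
4451 = 1·3071 + 1380
3071 = 2·1380 + 311
1380 = 4·311 + 136
311 = 2·136 + 39
136 = 3·39 + 19
39 = 2·19 + 1
19 = 19·1 + 0
The gcd is 1. Working backward:
1 = 39 − 2·19
1 = −2·136 + 7·39
1 = 7·311 − 16·136
1 = −16·1380 + 71·311
1 = 71·3071 − 158·1380
1 = −158·4451 + 229·3071
So 3071·229 ≡ 1 (mod 4451).

229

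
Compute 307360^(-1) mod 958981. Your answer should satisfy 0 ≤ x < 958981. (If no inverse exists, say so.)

28015

Extended Euclidean algorithm:
958981 = 3*307360 + 36901
307360 = 8*36901 + 12152
36901 = 3*12152 + 445
12152 = 27*445 + 137
445 = 3*137 + 34
137 = 4*34 + 1
34 = 34*1 + 0
Since gcd(307360, 958981) = 1, back-substitute to write 1 as a combination:
1 = 137 − 4·34
1 = −4·445 + 13·137
1 = 13·12152 − 355·445
1 = −355·36901 + 1078·12152
1 = 1078·307360 − 8979·36901
1 = −8979·958981 + 28015·307360
So 307360·28015 ≡ 1 (mod 958981).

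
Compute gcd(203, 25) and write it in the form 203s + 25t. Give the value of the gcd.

1

Apply Euclid's algorithm to 203 and 25:
203 = 8·25 + 3
25 = 8·3 + 1
3 = 3·1 + 0
gcd(203, 25) = 1.
Back-substituting:
1 = 25 − 8·3
1 = −8·203 + 65·25
So 1 = (-8)·203 + (65)·25.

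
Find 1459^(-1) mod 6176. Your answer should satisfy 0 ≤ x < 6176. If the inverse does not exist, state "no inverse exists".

1435

Run Euclid on (6176, 1459):
6176 = 4·1459 + 340
1459 = 4·340 + 99
340 = 3·99 + 43
99 = 2·43 + 13
43 = 3·13 + 4
13 = 3·4 + 1
4 = 4·1 + 0
Since gcd(1459, 6176) = 1, back-substitute to write 1 as a combination:
1 = 13 − 3·4
1 = −3·43 + 10·13
1 = 10·99 − 23·43
1 = −23·340 + 79·99
1 = 79·1459 − 339·340
1 = −339·6176 + 1435·1459
So 1459·1435 ≡ 1 (mod 6176).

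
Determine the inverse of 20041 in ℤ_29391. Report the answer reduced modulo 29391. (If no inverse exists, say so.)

Extended Euclidean algorithm:
29391 = 1×20041 + 9350
20041 = 2×9350 + 1341
9350 = 6×1341 + 1304
1341 = 1×1304 + 37
1304 = 35×37 + 9
37 = 4×9 + 1
9 = 9×1 + 0
gcd = 1, so the inverse exists. Back-substitute:
1 = 37 − 4·9
1 = −4·1304 + 141·37
1 = 141·1341 − 145·1304
1 = −145·9350 + 1011·1341
1 = 1011·20041 − 2167·9350
1 = −2167·29391 + 3178·20041
So 20041·3178 ≡ 1 (mod 29391).

3178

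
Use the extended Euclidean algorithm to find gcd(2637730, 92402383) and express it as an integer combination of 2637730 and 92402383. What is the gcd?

Repeated division:
92402383 = 35·2637730 + 81833
2637730 = 32·81833 + 19074
81833 = 4·19074 + 5537
19074 = 3·5537 + 2463
5537 = 2·2463 + 611
2463 = 4·611 + 19
611 = 32·19 + 3
19 = 6·3 + 1
3 = 3·1 + 0
gcd(2637730, 92402383) = 1.
Express as a combination:
1 = 19 − 6·3
1 = −6·611 + 193·19
1 = 193·2463 − 778·611
1 = −778·5537 + 1749·2463
1 = 1749·19074 − 6025·5537
1 = −6025·81833 + 25849·19074
1 = 25849·2637730 − 833193·81833
1 = −833193·92402383 + 29187604·2637730
So 1 = (-833193)·92402383 + (29187604)·2637730.

1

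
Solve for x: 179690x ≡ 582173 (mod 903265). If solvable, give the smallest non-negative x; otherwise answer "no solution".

gcd(179690, 903265):
903265 = 5*179690 + 4815
179690 = 37*4815 + 1535
4815 = 3*1535 + 210
1535 = 7*210 + 65
210 = 3*65 + 15
65 = 4*15 + 5
15 = 3*5 + 0
gcd = 5, but 5 ∤ 582173, so the congruence has no solution.

no solution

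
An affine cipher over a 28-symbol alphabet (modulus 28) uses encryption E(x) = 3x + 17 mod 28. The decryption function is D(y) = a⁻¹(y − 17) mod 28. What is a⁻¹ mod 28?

gcd(28, 3) by repeated division:
28 = 9*3 + 1
3 = 3*1 + 0
gcd = 1, so the inverse exists. Back-substitute:
1 = 28 − 9·3
Thus 3·(-9) ≡ 1 (mod 28); reducing, -9 mod 28 = 19.

19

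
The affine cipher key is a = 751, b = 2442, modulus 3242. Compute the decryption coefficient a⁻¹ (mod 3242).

2629

Run Euclid on (3242, 751):
3242 = 4·751 + 238
751 = 3·238 + 37
238 = 6·37 + 16
37 = 2·16 + 5
16 = 3·5 + 1
5 = 5·1 + 0
Since gcd(751, 3242) = 1, back-substitute to write 1 as a combination:
1 = 16 − 3·5
1 = −3·37 + 7·16
1 = 7·238 − 45·37
1 = −45·751 + 142·238
1 = 142·3242 − 613·751
Hence 751⁻¹ ≡ -613 ≡ 2629 (mod 3242).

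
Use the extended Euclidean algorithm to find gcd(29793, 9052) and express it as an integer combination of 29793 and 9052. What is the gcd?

Euclidean algorithm:
29793 = 3·9052 + 2637
9052 = 3·2637 + 1141
2637 = 2·1141 + 355
1141 = 3·355 + 76
355 = 4·76 + 51
76 = 1·51 + 25
51 = 2·25 + 1
25 = 25·1 + 0
gcd(29793, 9052) = 1.
Working backward:
1 = 51 − 2·25
1 = −2·76 + 3·51
1 = 3·355 − 14·76
1 = −14·1141 + 45·355
1 = 45·2637 − 104·1141
1 = −104·9052 + 357·2637
1 = 357·29793 − 1175·9052
So 1 = (357)·29793 + (-1175)·9052.

1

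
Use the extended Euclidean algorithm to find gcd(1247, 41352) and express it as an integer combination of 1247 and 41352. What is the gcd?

1

Euclidean algorithm:
41352 = 33*1247 + 201
1247 = 6*201 + 41
201 = 4*41 + 37
41 = 1*37 + 4
37 = 9*4 + 1
4 = 4*1 + 0
gcd(1247, 41352) = 1.
Working backward:
1 = 37 − 9·4
1 = −9·41 + 10·37
1 = 10·201 − 49·41
1 = −49·1247 + 304·201
1 = 304·41352 − 10081·1247
So 1 = (304)·41352 + (-10081)·1247.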